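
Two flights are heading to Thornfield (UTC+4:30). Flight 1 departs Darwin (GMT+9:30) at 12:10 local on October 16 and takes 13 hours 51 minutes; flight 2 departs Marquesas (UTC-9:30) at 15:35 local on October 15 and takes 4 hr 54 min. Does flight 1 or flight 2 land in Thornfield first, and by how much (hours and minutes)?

Flight 1 in UTC: 12:10 − 9:30 = 02:40 on Oct 16.
+13 hours 51 minutes → arrive 16:31 UTC on Oct 16.
Flight 2 in UTC: 15:35 + 9:30 = 01:05 on Oct 16.
+4 hours and 54 minutes → arrive 05:59 UTC on Oct 16.
Flight 2 lands earlier by 10 hours 32 minutes.

the second, by 10 hours 32 minutes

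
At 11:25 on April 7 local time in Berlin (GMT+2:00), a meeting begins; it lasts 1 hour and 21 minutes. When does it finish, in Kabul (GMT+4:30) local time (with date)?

15:16 on Apr 7

Convert start to UTC: 11:25 − 2:00 = 09:25 UTC on Apr 7.
Add 1 hour and 21 minutes duration → 10:46 UTC.
Kabul is UTC+4:30, so local end time = 10:46 + 4:30 = 15:16 on Apr 7.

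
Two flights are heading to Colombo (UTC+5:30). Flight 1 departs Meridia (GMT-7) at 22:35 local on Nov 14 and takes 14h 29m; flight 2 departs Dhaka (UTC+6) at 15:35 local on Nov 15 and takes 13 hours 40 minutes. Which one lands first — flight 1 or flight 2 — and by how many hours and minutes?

the first, by 3 hours 11 minutes

Flight 1 in UTC: 22:35 + 7:00 = 05:35 on Nov 15.
+14 hours 29 minutes → arrive 20:04 UTC on Nov 15.
Flight 2 in UTC: 15:35 − 6:00 = 09:35 on Nov 15.
+13 hours 40 minutes → arrive 23:15 UTC on Nov 15.
Flight 1 lands earlier by 3 hours 11 minutes.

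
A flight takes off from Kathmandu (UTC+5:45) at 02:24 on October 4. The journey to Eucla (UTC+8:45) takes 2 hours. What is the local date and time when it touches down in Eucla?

Convert departure to UTC: 02:24 − 5:45 = 20:39 UTC on Oct 3.
Add 2 hours travel time → 22:39 UTC.
Eucla is UTC+8:45, so local arrival = 22:39 + 8:45 = 07:24 on Oct 4.

07:24 on Oct 4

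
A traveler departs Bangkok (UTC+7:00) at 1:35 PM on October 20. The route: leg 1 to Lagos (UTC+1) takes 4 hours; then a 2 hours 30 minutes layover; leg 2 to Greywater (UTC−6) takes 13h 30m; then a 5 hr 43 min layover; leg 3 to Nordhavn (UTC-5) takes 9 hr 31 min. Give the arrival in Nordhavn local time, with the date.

Convert departure to UTC: 1:35 PM − 7:00 = 6:35 AM UTC on Oct 20.
Add 4 hours leg 1 → 10:35 AM UTC.
Add 2 hours 30 minutes layover in Lagos → 1:05 PM UTC.
Add 13 hours 30 minutes leg 2 → 2:35 AM UTC (Oct 21).
Add 5 hours and 43 minutes layover in Greywater → 8:18 AM UTC.
Add 9 hours 31 minutes leg 3 → 5:49 PM UTC.
Nordhavn is UTC−5:00, so local arrival = 5:49 PM − 5:00 = 12:49 PM on Oct 21.

12:49 PM on October 21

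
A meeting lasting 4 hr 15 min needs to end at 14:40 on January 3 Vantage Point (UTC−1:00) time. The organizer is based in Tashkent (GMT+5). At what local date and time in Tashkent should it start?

16:25 on January 3

Target end time in UTC: 14:40 + 1:00 = 15:40 on Jan 3.
Subtract 4 hours and 15 minutes → start 11:25 UTC on Jan 3.
Tashkent is UTC+5:00: 11:25 + 5:00 = 16:25 on Jan 3.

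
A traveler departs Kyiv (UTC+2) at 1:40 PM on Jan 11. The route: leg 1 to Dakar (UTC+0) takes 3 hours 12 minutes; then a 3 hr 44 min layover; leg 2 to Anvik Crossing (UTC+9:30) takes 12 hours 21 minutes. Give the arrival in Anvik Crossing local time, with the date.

4:27 PM on Jan 12

Convert departure to UTC: 1:40 PM − 2:00 = 11:40 AM UTC on Jan 11.
Add 3 hours and 12 minutes leg 1 → 2:52 PM UTC.
Add 3 hours and 44 minutes layover in Dakar → 6:36 PM UTC.
Add 12 hours 21 minutes leg 2 → 6:57 AM UTC (Jan 12).
Anvik Crossing is UTC+9:30, so local arrival = 6:57 AM + 9:30 = 4:27 PM on Jan 12.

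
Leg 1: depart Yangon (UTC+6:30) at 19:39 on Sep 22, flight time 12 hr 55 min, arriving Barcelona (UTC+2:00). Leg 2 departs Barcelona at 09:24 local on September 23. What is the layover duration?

Convert departure to UTC: 19:39 − 6:30 = 13:09 UTC on Sep 22.
Add 12 hours 55 minutes flight time → 02:04 UTC (Sep 23).
Barcelona is UTC+2:00, so local arrival = 02:04 + 2:00 = 04:04 on Sep 23.
Layover = 09:24 − 04:04 = 5 hours 20 minutes.

5 hours 20 minutes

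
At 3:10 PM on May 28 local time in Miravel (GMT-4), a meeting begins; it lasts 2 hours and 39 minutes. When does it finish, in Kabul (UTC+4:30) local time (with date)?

2:19 AM on May 29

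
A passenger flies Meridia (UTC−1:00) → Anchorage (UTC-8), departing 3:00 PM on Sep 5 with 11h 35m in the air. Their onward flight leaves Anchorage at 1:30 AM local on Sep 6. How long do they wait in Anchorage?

5 hours 55 minutes

Convert departure to UTC: 3:00 PM + 1:00 = 4:00 PM UTC on Sep 5.
Add 11 hours and 35 minutes flight time → 3:35 AM UTC (Sep 6).
Anchorage is UTC−8:00, so local arrival = 3:35 AM − 8:00 = 7:35 PM on Sep 5.
Layover = 1:30 AM − 7:35 PM (+1 day) = 5 hours 55 minutes.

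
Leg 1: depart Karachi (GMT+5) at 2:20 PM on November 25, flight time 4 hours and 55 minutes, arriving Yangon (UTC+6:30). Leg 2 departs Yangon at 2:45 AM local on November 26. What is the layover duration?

Convert departure to UTC: 2:20 PM − 5:00 = 9:20 AM UTC on Nov 25.
Add 4 hours and 55 minutes flight time → 2:15 PM UTC.
Yangon is UTC+6:30, so local arrival = 2:15 PM + 6:30 = 8:45 PM on Nov 25.
Layover = 2:45 AM − 8:45 PM (+1 day) = 6 hours.

6 hours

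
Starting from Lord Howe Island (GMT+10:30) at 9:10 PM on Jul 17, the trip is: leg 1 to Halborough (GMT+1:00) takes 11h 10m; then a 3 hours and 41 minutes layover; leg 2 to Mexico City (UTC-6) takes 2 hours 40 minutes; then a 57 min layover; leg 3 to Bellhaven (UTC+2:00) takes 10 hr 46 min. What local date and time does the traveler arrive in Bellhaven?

5:54 PM on July 18

Convert departure to UTC: 9:10 PM − 10:30 = 10:40 AM UTC on Jul 17.
Add 11 hours 10 minutes leg 1 → 9:50 PM UTC.
Add 3 hours 41 minutes layover in Halborough → 1:31 AM UTC (Jul 18).
Add 2 hours 40 minutes leg 2 → 4:11 AM UTC.
Add 57 minutes layover in Mexico City → 5:08 AM UTC.
Add 10 hours 46 minutes leg 3 → 3:54 PM UTC.
Bellhaven is UTC+2:00, so local arrival = 3:54 PM + 2:00 = 5:54 PM on Jul 18.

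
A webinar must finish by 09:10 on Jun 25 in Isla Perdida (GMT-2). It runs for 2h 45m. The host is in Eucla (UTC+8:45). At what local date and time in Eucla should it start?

Target end time in UTC: 09:10 + 2:00 = 11:10 on Jun 25.
Subtract 2 hours 45 minutes → start 08:25 UTC on Jun 25.
Eucla is UTC+8:45: 08:25 + 8:45 = 17:10 on Jun 25.

17:10 on Jun 25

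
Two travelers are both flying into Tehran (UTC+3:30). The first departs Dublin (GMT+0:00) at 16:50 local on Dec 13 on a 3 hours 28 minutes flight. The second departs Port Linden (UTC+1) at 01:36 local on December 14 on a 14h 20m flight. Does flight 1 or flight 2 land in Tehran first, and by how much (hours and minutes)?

Flight 1 departs at 16:50 UTC (Dec 13).
+3 hours and 28 minutes → arrive 20:18 UTC on Dec 13.
Flight 2 in UTC: 01:36 − 1:00 = 00:36 on Dec 14.
+14 hours and 20 minutes → arrive 14:56 UTC on Dec 14.
Flight 1 lands earlier by 18 hours 38 minutes.

the first, by 18 hours 38 minutes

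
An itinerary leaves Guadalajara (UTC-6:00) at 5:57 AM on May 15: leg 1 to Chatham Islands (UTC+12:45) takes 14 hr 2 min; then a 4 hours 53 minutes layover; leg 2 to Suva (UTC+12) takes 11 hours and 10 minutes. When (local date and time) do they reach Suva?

Convert departure to UTC: 5:57 AM + 6:00 = 11:57 AM UTC on May 15.
Add 14 hours and 2 minutes leg 1 → 1:59 AM UTC (May 16).
Add 4 hours and 53 minutes layover in Chatham Islands → 6:52 AM UTC.
Add 11 hours and 10 minutes leg 2 → 6:02 PM UTC.
Suva is UTC+12:00, so local arrival = 6:02 PM + 12:00 = 6:02 AM on May 17.

6:02 AM on May 17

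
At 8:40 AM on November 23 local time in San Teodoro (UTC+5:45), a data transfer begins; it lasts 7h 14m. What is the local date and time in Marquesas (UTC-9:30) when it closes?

12:39 AM on November 23

Convert start to UTC: 8:40 AM − 5:45 = 2:55 AM UTC on Nov 23.
Add 7 hours 14 minutes duration → 10:09 AM UTC.
Marquesas is UTC−9:30, so local end time = 10:09 AM − 9:30 = 12:39 AM on Nov 23.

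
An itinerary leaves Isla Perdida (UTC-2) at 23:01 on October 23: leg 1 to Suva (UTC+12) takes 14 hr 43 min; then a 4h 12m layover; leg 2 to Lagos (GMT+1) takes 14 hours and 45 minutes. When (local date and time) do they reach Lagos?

11:41 on Oct 25

Convert departure to UTC: 23:01 + 2:00 = 01:01 UTC on Oct 24.
Add 14 hours 43 minutes leg 1 → 15:44 UTC.
Add 4 hours 12 minutes layover in Suva → 19:56 UTC.
Add 14 hours and 45 minutes leg 2 → 10:41 UTC (Oct 25).
Lagos is UTC+1:00, so local arrival = 10:41 + 1:00 = 11:41 on Oct 25.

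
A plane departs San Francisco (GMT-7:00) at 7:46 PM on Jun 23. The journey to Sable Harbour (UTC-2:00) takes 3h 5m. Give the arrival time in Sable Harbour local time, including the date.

Convert departure to UTC: 7:46 PM + 7:00 = 2:46 AM UTC on Jun 24.
Add 3 hours 5 minutes travel time → 5:51 AM UTC.
Sable Harbour is UTC−2:00, so local arrival = 5:51 AM − 2:00 = 3:51 AM on Jun 24.

3:51 AM on Jun 24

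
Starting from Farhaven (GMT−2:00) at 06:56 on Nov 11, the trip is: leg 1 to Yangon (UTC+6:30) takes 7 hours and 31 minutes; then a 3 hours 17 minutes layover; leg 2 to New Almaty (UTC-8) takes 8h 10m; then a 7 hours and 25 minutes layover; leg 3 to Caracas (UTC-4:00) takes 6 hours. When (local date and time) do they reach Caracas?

13:19 on Nov 12

Convert departure to UTC: 06:56 + 2:00 = 08:56 UTC on Nov 11.
Add 7 hours and 31 minutes leg 1 → 16:27 UTC.
Add 3 hours and 17 minutes layover in Yangon → 19:44 UTC.
Add 8 hours 10 minutes leg 2 → 03:54 UTC (Nov 12).
Add 7 hours and 25 minutes layover in New Almaty → 11:19 UTC.
Add 6 hours leg 3 → 17:19 UTC.
Caracas is UTC−4:00, so local arrival = 17:19 − 4:00 = 13:19 on Nov 12.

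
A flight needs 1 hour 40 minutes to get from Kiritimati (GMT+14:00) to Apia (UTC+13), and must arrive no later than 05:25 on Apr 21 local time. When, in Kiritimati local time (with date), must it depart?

Target arrival in UTC: 05:25 − 13:00 = 16:25 on Apr 20.
Subtract 1 hour 40 minutes → departure 14:45 UTC on Apr 20.
Kiritimati is UTC+14:00: 14:45 + 14:00 = 04:45 on Apr 21.

04:45 on April 21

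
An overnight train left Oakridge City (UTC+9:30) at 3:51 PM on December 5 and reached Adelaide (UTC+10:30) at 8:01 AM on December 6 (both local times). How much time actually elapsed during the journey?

Departure in UTC: 3:51 PM − 9:30 = 6:21 AM on Dec 5.
Arrival in UTC: 8:01 AM − 10:30 = 9:31 PM on Dec 5.
Elapsed = 9:31 PM − 6:21 AM = 15 hours 10 minutes.

15 hours 10 minutes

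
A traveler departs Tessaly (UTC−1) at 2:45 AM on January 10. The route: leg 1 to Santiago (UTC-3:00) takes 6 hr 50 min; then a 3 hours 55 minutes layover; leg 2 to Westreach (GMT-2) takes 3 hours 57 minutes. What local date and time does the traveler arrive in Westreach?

Convert departure to UTC: 2:45 AM + 1:00 = 3:45 AM UTC on Jan 10.
Add 6 hours and 50 minutes leg 1 → 10:35 AM UTC.
Add 3 hours and 55 minutes layover in Santiago → 2:30 PM UTC.
Add 3 hours and 57 minutes leg 2 → 6:27 PM UTC.
Westreach is UTC−2:00, so local arrival = 6:27 PM − 2:00 = 4:27 PM on Jan 10.

4:27 PM on Jan 10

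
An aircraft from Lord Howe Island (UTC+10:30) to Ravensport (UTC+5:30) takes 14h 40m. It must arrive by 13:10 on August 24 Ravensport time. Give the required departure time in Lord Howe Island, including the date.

Target arrival in UTC: 13:10 − 5:30 = 07:40 on Aug 24.
Subtract 14 hours and 40 minutes → departure 17:00 UTC on Aug 23.
Lord Howe Island is UTC+10:30: 17:00 + 10:30 = 03:30 on Aug 24.

03:30 on August 24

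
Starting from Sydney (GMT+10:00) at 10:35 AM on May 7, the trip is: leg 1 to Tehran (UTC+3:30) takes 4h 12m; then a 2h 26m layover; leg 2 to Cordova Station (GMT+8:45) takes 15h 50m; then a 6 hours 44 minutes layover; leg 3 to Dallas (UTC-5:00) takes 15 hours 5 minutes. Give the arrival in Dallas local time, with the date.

Convert departure to UTC: 10:35 AM − 10:00 = 12:35 AM UTC on May 7.
Add 4 hours 12 minutes leg 1 → 4:47 AM UTC.
Add 2 hours 26 minutes layover in Tehran → 7:13 AM UTC.
Add 15 hours and 50 minutes leg 2 → 11:03 PM UTC.
Add 6 hours and 44 minutes layover in Cordova Station → 5:47 AM UTC (May 8).
Add 15 hours 5 minutes leg 3 → 8:52 PM UTC.
Dallas is UTC−5:00, so local arrival = 8:52 PM − 5:00 = 3:52 PM on May 8.

3:52 PM on May 8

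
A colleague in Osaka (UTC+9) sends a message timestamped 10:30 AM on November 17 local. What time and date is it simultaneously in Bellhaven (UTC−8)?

5:30 PM on November 16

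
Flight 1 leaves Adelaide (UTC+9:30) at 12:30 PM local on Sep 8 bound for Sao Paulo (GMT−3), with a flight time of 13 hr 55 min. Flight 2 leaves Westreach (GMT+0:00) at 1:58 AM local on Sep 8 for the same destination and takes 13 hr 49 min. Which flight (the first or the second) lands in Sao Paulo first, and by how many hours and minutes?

the second, by 1 hour 8 minutes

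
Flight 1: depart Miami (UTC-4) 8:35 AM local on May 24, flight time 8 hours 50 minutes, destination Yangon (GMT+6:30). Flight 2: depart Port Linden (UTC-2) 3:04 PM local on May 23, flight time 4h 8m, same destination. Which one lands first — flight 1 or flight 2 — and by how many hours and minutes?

the second, by 24 hours 13 minutes

Flight 1 in UTC: 8:35 AM + 4:00 = 12:35 PM on May 24.
+8 hours 50 minutes → arrive 9:25 PM UTC on May 24.
Flight 2 in UTC: 3:04 PM + 2:00 = 5:04 PM on May 23.
+4 hours and 8 minutes → arrive 9:12 PM UTC on May 23.
Flight 2 lands earlier by 24 hours 13 minutes.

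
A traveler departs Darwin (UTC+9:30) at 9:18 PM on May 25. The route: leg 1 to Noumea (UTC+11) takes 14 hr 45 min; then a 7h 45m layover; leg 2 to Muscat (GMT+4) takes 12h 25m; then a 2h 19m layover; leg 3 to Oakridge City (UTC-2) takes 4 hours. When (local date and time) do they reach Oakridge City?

Convert departure to UTC: 9:18 PM − 9:30 = 11:48 AM UTC on May 25.
Add 14 hours and 45 minutes leg 1 → 2:33 AM UTC (May 26).
Add 7 hours and 45 minutes layover in Noumea → 10:18 AM UTC.
Add 12 hours 25 minutes leg 2 → 10:43 PM UTC.
Add 2 hours and 19 minutes layover in Muscat → 1:02 AM UTC (May 27).
Add 4 hours leg 3 → 5:02 AM UTC.
Oakridge City is UTC−2:00, so local arrival = 5:02 AM − 2:00 = 3:02 AM on May 27.

3:02 AM on May 27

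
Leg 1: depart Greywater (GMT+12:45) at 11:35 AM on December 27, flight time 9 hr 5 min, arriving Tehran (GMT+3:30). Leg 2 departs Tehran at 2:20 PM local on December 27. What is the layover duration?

2 hours 55 minutes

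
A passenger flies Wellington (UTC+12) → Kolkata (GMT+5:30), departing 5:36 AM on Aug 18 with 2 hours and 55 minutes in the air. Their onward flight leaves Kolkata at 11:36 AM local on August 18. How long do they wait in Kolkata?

9 hours 35 minutes

Convert departure to UTC: 5:36 AM − 12:00 = 5:36 PM UTC on Aug 17.
Add 2 hours 55 minutes flight time → 8:31 PM UTC.
Kolkata is UTC+5:30, so local arrival = 8:31 PM + 5:30 = 2:01 AM on Aug 18.
Layover = 11:36 AM − 2:01 AM = 9 hours 35 minutes.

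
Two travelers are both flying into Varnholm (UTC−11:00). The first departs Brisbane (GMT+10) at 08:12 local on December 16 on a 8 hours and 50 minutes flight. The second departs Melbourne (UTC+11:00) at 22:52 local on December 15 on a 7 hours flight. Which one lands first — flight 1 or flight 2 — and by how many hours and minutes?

the second, by 12 hours 10 minutes

Flight 1 in UTC: 08:12 − 10:00 = 22:12 on Dec 15.
+8 hours 50 minutes → arrive 07:02 UTC on Dec 16.
Flight 2 in UTC: 22:52 − 11:00 = 11:52 on Dec 15.
+7 hours → arrive 18:52 UTC on Dec 15.
Flight 2 lands earlier by 12 hours 10 minutes.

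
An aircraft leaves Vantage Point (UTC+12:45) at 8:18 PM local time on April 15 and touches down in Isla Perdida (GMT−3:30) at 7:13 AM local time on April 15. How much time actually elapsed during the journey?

Isla Perdida is 16:15 behind Vantage Point.
Clock-face elapsed time (ignoring zones) is −13 hours 5 minutes.
Actual elapsed = −13 hours 5 minutes + 16:15 = 3 hours 10 minutes.

3 hours 10 minutes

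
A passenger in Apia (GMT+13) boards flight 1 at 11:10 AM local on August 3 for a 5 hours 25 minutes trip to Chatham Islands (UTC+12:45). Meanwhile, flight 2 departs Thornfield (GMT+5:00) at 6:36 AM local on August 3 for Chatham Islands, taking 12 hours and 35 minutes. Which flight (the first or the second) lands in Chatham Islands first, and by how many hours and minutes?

the first, by 10 hours 36 minutes

Flight 1 in UTC: 11:10 AM − 13:00 = 10:10 PM on Aug 2.
+5 hours and 25 minutes → arrive 3:35 AM UTC on Aug 3.
Flight 2 in UTC: 6:36 AM − 5:00 = 1:36 AM on Aug 3.
+12 hours 35 minutes → arrive 2:11 PM UTC on Aug 3.
Flight 1 lands earlier by 10 hours 36 minutes.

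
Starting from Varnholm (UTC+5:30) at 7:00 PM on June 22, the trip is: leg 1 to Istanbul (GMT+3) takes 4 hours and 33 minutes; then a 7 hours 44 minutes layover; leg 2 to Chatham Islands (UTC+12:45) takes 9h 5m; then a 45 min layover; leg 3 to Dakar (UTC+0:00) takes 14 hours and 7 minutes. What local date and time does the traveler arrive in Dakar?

Convert departure to UTC: 7:00 PM − 5:30 = 1:30 PM UTC on Jun 22.
Add 4 hours and 33 minutes leg 1 → 6:03 PM UTC.
Add 7 hours 44 minutes layover in Istanbul → 1:47 AM UTC (Jun 23).
Add 9 hours and 5 minutes leg 2 → 10:52 AM UTC.
Add 45 minutes layover in Chatham Islands → 11:37 AM UTC.
Add 14 hours 7 minutes leg 3 → 1:44 AM UTC (Jun 24).
Dakar is UTC+0, so local arrival is the same: 1:44 AM on Jun 24.

1:44 AM on June 24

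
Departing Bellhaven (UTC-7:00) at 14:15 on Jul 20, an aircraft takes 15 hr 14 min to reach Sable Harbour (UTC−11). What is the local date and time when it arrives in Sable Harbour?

01:29 on July 21

Convert departure to UTC: 14:15 + 7:00 = 21:15 UTC on Jul 20.
Add 15 hours 14 minutes travel time → 12:29 UTC (Jul 21).
Sable Harbour is UTC−11:00, so local arrival = 12:29 − 11:00 = 01:29 on Jul 21.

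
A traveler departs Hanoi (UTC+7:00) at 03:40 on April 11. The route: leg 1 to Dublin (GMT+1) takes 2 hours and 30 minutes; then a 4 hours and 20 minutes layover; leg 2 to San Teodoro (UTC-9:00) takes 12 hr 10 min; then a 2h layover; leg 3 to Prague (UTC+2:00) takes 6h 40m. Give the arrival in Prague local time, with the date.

02:20 on April 12

Convert departure to UTC: 03:40 − 7:00 = 20:40 UTC on Apr 10.
Add 2 hours 30 minutes leg 1 → 23:10 UTC.
Add 4 hours and 20 minutes layover in Dublin → 03:30 UTC (Apr 11).
Add 12 hours 10 minutes leg 2 → 15:40 UTC.
Add 2 hours layover in San Teodoro → 17:40 UTC.
Add 6 hours and 40 minutes leg 3 → 00:20 UTC (Apr 12).
Prague is UTC+2:00, so local arrival = 00:20 + 2:00 = 02:20 on Apr 12.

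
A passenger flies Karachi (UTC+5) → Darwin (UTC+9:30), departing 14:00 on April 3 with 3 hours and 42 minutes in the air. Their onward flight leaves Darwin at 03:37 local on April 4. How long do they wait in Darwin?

Convert departure to UTC: 14:00 − 5:00 = 09:00 UTC on Apr 3.
Add 3 hours and 42 minutes flight time → 12:42 UTC.
Darwin is UTC+9:30, so local arrival = 12:42 + 9:30 = 22:12 on Apr 3.
Layover = 03:37 − 22:12 (+1 day) = 5 hours 25 minutes.

5 hours 25 minutes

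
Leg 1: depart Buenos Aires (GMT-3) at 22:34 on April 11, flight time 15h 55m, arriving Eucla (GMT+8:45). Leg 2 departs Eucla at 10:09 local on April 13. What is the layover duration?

7 hours 55 minutes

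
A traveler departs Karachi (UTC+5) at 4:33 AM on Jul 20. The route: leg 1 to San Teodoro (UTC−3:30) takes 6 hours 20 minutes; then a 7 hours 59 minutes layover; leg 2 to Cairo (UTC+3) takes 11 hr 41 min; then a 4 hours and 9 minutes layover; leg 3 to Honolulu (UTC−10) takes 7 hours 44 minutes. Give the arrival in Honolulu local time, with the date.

3:26 AM on July 21

Convert departure to UTC: 4:33 AM − 5:00 = 11:33 PM UTC on Jul 19.
Add 6 hours 20 minutes leg 1 → 5:53 AM UTC (Jul 20).
Add 7 hours and 59 minutes layover in San Teodoro → 1:52 PM UTC.
Add 11 hours 41 minutes leg 2 → 1:33 AM UTC (Jul 21).
Add 4 hours and 9 minutes layover in Cairo → 5:42 AM UTC.
Add 7 hours 44 minutes leg 3 → 1:26 PM UTC.
Honolulu is UTC−10:00, so local arrival = 1:26 PM − 10:00 = 3:26 AM on Jul 21.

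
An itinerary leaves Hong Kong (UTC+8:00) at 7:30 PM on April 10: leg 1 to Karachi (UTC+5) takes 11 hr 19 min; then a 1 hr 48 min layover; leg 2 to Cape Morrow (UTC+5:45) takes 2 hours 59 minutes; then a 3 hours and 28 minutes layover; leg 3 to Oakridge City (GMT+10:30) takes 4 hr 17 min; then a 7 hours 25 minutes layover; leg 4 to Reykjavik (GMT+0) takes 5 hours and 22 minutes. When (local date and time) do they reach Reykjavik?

Convert departure to UTC: 7:30 PM − 8:00 = 11:30 AM UTC on Apr 10.
Add 11 hours 19 minutes leg 1 → 10:49 PM UTC.
Add 1 hour and 48 minutes layover in Karachi → 12:37 AM UTC (Apr 11).
Add 2 hours 59 minutes leg 2 → 3:36 AM UTC.
Add 3 hours and 28 minutes layover in Cape Morrow → 7:04 AM UTC.
Add 4 hours and 17 minutes leg 3 → 11:21 AM UTC.
Add 7 hours 25 minutes layover in Oakridge City → 6:46 PM UTC.
Add 5 hours and 22 minutes leg 4 → 12:08 AM UTC (Apr 12).
Reykjavik is UTC+0, so local arrival is the same: 12:08 AM on Apr 12.

12:08 AM on Apr 12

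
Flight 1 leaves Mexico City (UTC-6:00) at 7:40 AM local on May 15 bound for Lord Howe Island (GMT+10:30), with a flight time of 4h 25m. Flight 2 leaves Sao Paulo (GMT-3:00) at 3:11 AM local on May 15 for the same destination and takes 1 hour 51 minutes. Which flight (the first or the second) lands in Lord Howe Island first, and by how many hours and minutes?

the second, by 10 hours 3 minutes

Flight 1 in UTC: 7:40 AM + 6:00 = 1:40 PM on May 15.
+4 hours 25 minutes → arrive 6:05 PM UTC on May 15.
Flight 2 in UTC: 3:11 AM + 3:00 = 6:11 AM on May 15.
+1 hour 51 minutes → arrive 8:02 AM UTC on May 15.
Flight 2 lands earlier by 10 hours 3 minutes.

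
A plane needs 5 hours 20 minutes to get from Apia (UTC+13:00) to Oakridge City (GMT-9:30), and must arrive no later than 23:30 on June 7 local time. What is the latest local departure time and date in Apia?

Target arrival in UTC: 23:30 + 9:30 = 09:00 on Jun 8.
Subtract 5 hours and 20 minutes → departure 03:40 UTC on Jun 8.
Apia is UTC+13:00: 03:40 + 13:00 = 16:40 on Jun 8.

16:40 on June 8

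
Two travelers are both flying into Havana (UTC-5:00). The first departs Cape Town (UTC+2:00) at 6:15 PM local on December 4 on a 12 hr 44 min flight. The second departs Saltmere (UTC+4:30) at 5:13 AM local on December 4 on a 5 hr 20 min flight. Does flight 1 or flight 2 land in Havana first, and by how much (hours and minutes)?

Flight 1 in UTC: 6:15 PM − 2:00 = 4:15 PM on Dec 4.
+12 hours 44 minutes → arrive 4:59 AM UTC on Dec 5.
Flight 2 in UTC: 5:13 AM − 4:30 = 12:43 AM on Dec 4.
+5 hours 20 minutes → arrive 6:03 AM UTC on Dec 4.
Flight 2 lands earlier by 22 hours 56 minutes.

the second, by 22 hours 56 minutes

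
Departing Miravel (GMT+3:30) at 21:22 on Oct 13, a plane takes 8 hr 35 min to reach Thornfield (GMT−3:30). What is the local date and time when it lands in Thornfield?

Convert departure to UTC: 21:22 − 3:30 = 17:52 UTC on Oct 13.
Add 8 hours and 35 minutes travel time → 02:27 UTC (Oct 14).
Thornfield is UTC−3:30, so local arrival = 02:27 − 3:30 = 22:57 on Oct 13.

22:57 on October 13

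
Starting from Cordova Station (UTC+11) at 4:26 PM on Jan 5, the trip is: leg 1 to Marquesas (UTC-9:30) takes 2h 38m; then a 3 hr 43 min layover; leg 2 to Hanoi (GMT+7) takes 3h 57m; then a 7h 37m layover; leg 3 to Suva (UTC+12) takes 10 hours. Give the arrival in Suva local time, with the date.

9:21 PM on January 6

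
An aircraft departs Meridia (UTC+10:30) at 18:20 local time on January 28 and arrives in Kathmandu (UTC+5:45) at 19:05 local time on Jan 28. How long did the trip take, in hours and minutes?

5 hours 30 minutes

Departure in UTC: 18:20 − 10:30 = 07:50 on Jan 28.
Arrival in UTC: 19:05 − 5:45 = 13:20 on Jan 28.
Elapsed = 13:20 − 07:50 = 5 hours 30 minutes.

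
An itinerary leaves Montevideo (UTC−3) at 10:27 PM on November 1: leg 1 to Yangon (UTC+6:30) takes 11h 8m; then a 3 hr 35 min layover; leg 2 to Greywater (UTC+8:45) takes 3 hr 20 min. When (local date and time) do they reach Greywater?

4:15 AM on November 3

Convert departure to UTC: 10:27 PM + 3:00 = 1:27 AM UTC on Nov 2.
Add 11 hours 8 minutes leg 1 → 12:35 PM UTC.
Add 3 hours 35 minutes layover in Yangon → 4:10 PM UTC.
Add 3 hours 20 minutes leg 2 → 7:30 PM UTC.
Greywater is UTC+8:45, so local arrival = 7:30 PM + 8:45 = 4:15 AM on Nov 3.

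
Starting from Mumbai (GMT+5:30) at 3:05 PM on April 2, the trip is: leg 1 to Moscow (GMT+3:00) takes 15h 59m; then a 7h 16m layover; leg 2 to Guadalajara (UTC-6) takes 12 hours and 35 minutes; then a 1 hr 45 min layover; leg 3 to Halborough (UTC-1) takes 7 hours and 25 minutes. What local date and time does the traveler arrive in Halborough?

Convert departure to UTC: 3:05 PM − 5:30 = 9:35 AM UTC on Apr 2.
Add 15 hours 59 minutes leg 1 → 1:34 AM UTC (Apr 3).
Add 7 hours and 16 minutes layover in Moscow → 8:50 AM UTC.
Add 12 hours and 35 minutes leg 2 → 9:25 PM UTC.
Add 1 hour 45 minutes layover in Guadalajara → 11:10 PM UTC.
Add 7 hours 25 minutes leg 3 → 6:35 AM UTC (Apr 4).
Halborough is UTC−1:00, so local arrival = 6:35 AM − 1:00 = 5:35 AM on Apr 4.

5:35 AM on April 4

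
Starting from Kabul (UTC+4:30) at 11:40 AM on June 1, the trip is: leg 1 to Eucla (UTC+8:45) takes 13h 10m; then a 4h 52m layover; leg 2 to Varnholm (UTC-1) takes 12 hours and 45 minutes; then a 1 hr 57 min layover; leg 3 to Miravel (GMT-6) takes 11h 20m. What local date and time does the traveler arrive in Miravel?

9:14 PM on June 2

Convert departure to UTC: 11:40 AM − 4:30 = 7:10 AM UTC on Jun 1.
Add 13 hours and 10 minutes leg 1 → 8:20 PM UTC.
Add 4 hours 52 minutes layover in Eucla → 1:12 AM UTC (Jun 2).
Add 12 hours 45 minutes leg 2 → 1:57 PM UTC.
Add 1 hour 57 minutes layover in Varnholm → 3:54 PM UTC.
Add 11 hours 20 minutes leg 3 → 3:14 AM UTC (Jun 3).
Miravel is UTC−6:00, so local arrival = 3:14 AM − 6:00 = 9:14 PM on Jun 2.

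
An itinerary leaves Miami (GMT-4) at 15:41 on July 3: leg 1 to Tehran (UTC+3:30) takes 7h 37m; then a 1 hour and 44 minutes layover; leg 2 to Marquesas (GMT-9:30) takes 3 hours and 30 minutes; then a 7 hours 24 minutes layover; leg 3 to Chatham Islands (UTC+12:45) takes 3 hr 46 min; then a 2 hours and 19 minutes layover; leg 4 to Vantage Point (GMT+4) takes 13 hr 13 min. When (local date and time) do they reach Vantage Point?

Convert departure to UTC: 15:41 + 4:00 = 19:41 UTC on Jul 3.
Add 7 hours and 37 minutes leg 1 → 03:18 UTC (Jul 4).
Add 1 hour and 44 minutes layover in Tehran → 05:02 UTC.
Add 3 hours 30 minutes leg 2 → 08:32 UTC.
Add 7 hours 24 minutes layover in Marquesas → 15:56 UTC.
Add 3 hours 46 minutes leg 3 → 19:42 UTC.
Add 2 hours 19 minutes layover in Chatham Islands → 22:01 UTC.
Add 13 hours 13 minutes leg 4 → 11:14 UTC (Jul 5).
Vantage Point is UTC+4:00, so local arrival = 11:14 + 4:00 = 15:14 on Jul 5.

15:14 on Jul 5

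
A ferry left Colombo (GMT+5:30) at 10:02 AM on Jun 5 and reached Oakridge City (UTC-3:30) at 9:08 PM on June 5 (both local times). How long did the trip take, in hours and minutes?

20 hours 6 minutes

Departure in UTC: 10:02 AM − 5:30 = 4:32 AM on Jun 5.
Arrival in UTC: 9:08 PM + 3:30 = 12:38 AM on Jun 6.
Elapsed = 12:38 AM − 4:32 AM (+1 day) = 20 hours 6 minutes.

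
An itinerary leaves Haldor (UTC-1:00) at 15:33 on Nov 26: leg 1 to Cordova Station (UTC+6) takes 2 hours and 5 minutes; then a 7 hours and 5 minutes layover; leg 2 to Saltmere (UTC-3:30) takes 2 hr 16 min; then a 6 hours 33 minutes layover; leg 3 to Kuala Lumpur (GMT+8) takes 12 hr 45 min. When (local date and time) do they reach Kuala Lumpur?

07:17 on Nov 28

Convert departure to UTC: 15:33 + 1:00 = 16:33 UTC on Nov 26.
Add 2 hours and 5 minutes leg 1 → 18:38 UTC.
Add 7 hours 5 minutes layover in Cordova Station → 01:43 UTC (Nov 27).
Add 2 hours 16 minutes leg 2 → 03:59 UTC.
Add 6 hours 33 minutes layover in Saltmere → 10:32 UTC.
Add 12 hours and 45 minutes leg 3 → 23:17 UTC.
Kuala Lumpur is UTC+8:00, so local arrival = 23:17 + 8:00 = 07:17 on Nov 28.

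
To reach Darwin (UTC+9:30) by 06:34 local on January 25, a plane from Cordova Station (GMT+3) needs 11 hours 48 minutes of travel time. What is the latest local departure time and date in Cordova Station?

12:16 on January 24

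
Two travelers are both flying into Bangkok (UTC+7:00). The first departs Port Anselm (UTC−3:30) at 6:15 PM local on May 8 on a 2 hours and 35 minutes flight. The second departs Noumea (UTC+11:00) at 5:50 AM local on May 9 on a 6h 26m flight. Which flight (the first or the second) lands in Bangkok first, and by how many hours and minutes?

Flight 1 in UTC: 6:15 PM + 3:30 = 9:45 PM on May 8.
+2 hours 35 minutes → arrive 12:20 AM UTC on May 9.
Flight 2 in UTC: 5:50 AM − 11:00 = 6:50 PM on May 8.
+6 hours and 26 minutes → arrive 1:16 AM UTC on May 9.
Flight 1 lands earlier by 56 minutes.

the first, by 56 minutes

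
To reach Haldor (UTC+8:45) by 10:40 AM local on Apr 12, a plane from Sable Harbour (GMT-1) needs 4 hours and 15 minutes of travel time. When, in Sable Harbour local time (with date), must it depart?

8:40 PM on April 11

Target arrival in UTC: 10:40 AM − 8:45 = 1:55 AM on Apr 12.
Subtract 4 hours 15 minutes → departure 9:40 PM UTC on Apr 11.
Sable Harbour is UTC−1:00: 9:40 PM − 1:00 = 8:40 PM on Apr 11.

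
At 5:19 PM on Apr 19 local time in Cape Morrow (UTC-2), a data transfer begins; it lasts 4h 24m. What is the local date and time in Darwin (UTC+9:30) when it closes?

Convert start to UTC: 5:19 PM + 2:00 = 7:19 PM UTC on Apr 19.
Add 4 hours and 24 minutes duration → 11:43 PM UTC.
Darwin is UTC+9:30, so local end time = 11:43 PM + 9:30 = 9:13 AM on Apr 20.

9:13 AM on April 20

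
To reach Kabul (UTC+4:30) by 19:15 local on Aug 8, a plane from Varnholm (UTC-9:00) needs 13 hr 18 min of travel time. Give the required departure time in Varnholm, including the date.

16:27 on Aug 7

Target arrival in UTC: 19:15 − 4:30 = 14:45 on Aug 8.
Subtract 13 hours 18 minutes → departure 01:27 UTC on Aug 8.
Varnholm is UTC−9:00: 01:27 − 9:00 = 16:27 on Aug 7.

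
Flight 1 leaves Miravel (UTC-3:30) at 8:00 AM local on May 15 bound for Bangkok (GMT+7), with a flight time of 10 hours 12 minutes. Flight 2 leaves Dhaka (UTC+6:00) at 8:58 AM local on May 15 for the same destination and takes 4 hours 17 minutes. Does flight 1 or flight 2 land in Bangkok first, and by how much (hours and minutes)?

the second, by 14 hours 27 minutes

Flight 1 in UTC: 8:00 AM + 3:30 = 11:30 AM on May 15.
+10 hours and 12 minutes → arrive 9:42 PM UTC on May 15.
Flight 2 in UTC: 8:58 AM − 6:00 = 2:58 AM on May 15.
+4 hours 17 minutes → arrive 7:15 AM UTC on May 15.
Flight 2 lands earlier by 14 hours 27 minutes.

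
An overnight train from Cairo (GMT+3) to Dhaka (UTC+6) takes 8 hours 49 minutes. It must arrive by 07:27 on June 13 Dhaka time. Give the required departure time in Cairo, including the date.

19:38 on June 12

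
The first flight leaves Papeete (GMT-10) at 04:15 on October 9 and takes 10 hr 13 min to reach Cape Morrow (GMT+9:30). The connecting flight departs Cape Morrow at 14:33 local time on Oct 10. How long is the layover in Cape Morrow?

Convert departure to UTC: 04:15 + 10:00 = 14:15 UTC on Oct 9.
Add 10 hours and 13 minutes flight time → 00:28 UTC (Oct 10).
Cape Morrow is UTC+9:30, so local arrival = 00:28 + 9:30 = 09:58 on Oct 10.
Layover = 14:33 − 09:58 = 4 hours 35 minutes.

4 hours 35 minutes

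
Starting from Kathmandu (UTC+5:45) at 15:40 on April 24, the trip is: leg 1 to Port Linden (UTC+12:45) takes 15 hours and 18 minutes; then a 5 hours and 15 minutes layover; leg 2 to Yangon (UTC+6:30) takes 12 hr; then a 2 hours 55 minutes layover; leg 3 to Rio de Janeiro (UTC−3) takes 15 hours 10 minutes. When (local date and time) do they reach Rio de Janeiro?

09:33 on April 26

Convert departure to UTC: 15:40 − 5:45 = 09:55 UTC on Apr 24.
Add 15 hours 18 minutes leg 1 → 01:13 UTC (Apr 25).
Add 5 hours 15 minutes layover in Port Linden → 06:28 UTC.
Add 12 hours leg 2 → 18:28 UTC.
Add 2 hours 55 minutes layover in Yangon → 21:23 UTC.
Add 15 hours and 10 minutes leg 3 → 12:33 UTC (Apr 26).
Rio de Janeiro is UTC−3:00, so local arrival = 12:33 − 3:00 = 09:33 on Apr 26.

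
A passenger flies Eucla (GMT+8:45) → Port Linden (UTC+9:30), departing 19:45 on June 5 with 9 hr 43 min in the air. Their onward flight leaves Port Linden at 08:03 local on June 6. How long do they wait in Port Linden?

1 hour 50 minutes

Convert departure to UTC: 19:45 − 8:45 = 11:00 UTC on Jun 5.
Add 9 hours and 43 minutes flight time → 20:43 UTC.
Port Linden is UTC+9:30, so local arrival = 20:43 + 9:30 = 06:13 on Jun 6.
Layover = 08:03 − 06:13 = 1 hour 50 minutes.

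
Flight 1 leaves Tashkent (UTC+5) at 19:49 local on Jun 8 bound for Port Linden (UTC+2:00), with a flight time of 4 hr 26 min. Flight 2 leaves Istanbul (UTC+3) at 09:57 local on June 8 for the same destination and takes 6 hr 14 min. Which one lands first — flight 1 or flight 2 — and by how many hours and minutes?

Flight 1 in UTC: 19:49 − 5:00 = 14:49 on Jun 8.
+4 hours and 26 minutes → arrive 19:15 UTC on Jun 8.
Flight 2 in UTC: 09:57 − 3:00 = 06:57 on Jun 8.
+6 hours 14 minutes → arrive 13:11 UTC on Jun 8.
Flight 2 lands earlier by 6 hours 4 minutes.

the second, by 6 hours 4 minutes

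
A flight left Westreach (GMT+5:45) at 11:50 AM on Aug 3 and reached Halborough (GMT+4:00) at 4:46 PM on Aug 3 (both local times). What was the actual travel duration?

6 hours 41 minutes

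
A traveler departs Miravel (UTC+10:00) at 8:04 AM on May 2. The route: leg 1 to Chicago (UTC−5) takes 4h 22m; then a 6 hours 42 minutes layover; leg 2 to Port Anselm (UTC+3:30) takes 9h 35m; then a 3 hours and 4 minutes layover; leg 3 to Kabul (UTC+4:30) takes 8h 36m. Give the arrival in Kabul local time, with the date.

10:53 AM on May 3

Convert departure to UTC: 8:04 AM − 10:00 = 10:04 PM UTC on May 1.
Add 4 hours and 22 minutes leg 1 → 2:26 AM UTC (May 2).
Add 6 hours 42 minutes layover in Chicago → 9:08 AM UTC.
Add 9 hours 35 minutes leg 2 → 6:43 PM UTC.
Add 3 hours 4 minutes layover in Port Anselm → 9:47 PM UTC.
Add 8 hours and 36 minutes leg 3 → 6:23 AM UTC (May 3).
Kabul is UTC+4:30, so local arrival = 6:23 AM + 4:30 = 10:53 AM on May 3.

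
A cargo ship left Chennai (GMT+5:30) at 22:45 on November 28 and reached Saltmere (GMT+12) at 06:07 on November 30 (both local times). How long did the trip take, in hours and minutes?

24 hours 52 minutes

Saltmere is 6:30 ahead of Chennai.
Clock-face elapsed time (ignoring zones) is 31 hours 22 minutes.
Actual elapsed = 31 hours 22 minutes − 6:30 = 24 hours 52 minutes.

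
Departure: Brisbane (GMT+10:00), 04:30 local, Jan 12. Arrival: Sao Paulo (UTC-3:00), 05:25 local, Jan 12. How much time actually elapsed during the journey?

13 hours 55 minutes

Departure in UTC: 04:30 − 10:00 = 18:30 on Jan 11.
Arrival in UTC: 05:25 + 3:00 = 08:25 on Jan 12.
Elapsed = 08:25 − 18:30 (+1 day) = 13 hours 55 minutes.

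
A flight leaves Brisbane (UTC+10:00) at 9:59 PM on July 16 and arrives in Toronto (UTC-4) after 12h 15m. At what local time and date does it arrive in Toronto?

8:14 PM on July 16

Convert departure to UTC: 9:59 PM − 10:00 = 11:59 AM UTC on Jul 16.
Add 12 hours and 15 minutes travel time → 12:14 AM UTC (Jul 17).
Toronto is UTC−4:00, so local arrival = 12:14 AM − 4:00 = 8:14 PM on Jul 16.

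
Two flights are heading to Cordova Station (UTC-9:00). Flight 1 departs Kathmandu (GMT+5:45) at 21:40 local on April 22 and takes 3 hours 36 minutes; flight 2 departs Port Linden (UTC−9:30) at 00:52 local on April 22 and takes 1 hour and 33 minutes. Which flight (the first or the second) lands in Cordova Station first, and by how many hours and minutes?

Flight 1 in UTC: 21:40 − 5:45 = 15:55 on Apr 22.
+3 hours and 36 minutes → arrive 19:31 UTC on Apr 22.
Flight 2 in UTC: 00:52 + 9:30 = 10:22 on Apr 22.
+1 hour 33 minutes → arrive 11:55 UTC on Apr 22.
Flight 2 lands earlier by 7 hours 36 minutes.

the second, by 7 hours 36 minutes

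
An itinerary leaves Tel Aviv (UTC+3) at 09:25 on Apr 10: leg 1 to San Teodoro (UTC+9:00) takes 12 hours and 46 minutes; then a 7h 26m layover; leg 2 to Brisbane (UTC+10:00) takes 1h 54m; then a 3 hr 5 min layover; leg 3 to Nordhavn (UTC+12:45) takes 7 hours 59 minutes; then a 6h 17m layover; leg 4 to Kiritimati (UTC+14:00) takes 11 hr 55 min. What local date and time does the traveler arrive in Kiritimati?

23:47 on April 12

Convert departure to UTC: 09:25 − 3:00 = 06:25 UTC on Apr 10.
Add 12 hours and 46 minutes leg 1 → 19:11 UTC.
Add 7 hours and 26 minutes layover in San Teodoro → 02:37 UTC (Apr 11).
Add 1 hour and 54 minutes leg 2 → 04:31 UTC.
Add 3 hours 5 minutes layover in Brisbane → 07:36 UTC.
Add 7 hours 59 minutes leg 3 → 15:35 UTC.
Add 6 hours 17 minutes layover in Nordhavn → 21:52 UTC.
Add 11 hours 55 minutes leg 4 → 09:47 UTC (Apr 12).
Kiritimati is UTC+14:00, so local arrival = 09:47 + 14:00 = 23:47 on Apr 12.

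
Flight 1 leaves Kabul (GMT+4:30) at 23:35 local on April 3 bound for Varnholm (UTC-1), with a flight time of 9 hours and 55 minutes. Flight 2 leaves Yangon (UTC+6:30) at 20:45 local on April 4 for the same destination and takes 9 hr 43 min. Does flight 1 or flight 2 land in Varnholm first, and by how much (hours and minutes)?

the first, by 18 hours 58 minutes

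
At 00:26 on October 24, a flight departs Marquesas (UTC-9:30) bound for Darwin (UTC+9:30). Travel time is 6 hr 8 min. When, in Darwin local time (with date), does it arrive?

Convert departure to UTC: 00:26 + 9:30 = 09:56 UTC on Oct 24.
Add 6 hours 8 minutes travel time → 16:04 UTC.
Darwin is UTC+9:30, so local arrival = 16:04 + 9:30 = 01:34 on Oct 25.

01:34 on Oct 25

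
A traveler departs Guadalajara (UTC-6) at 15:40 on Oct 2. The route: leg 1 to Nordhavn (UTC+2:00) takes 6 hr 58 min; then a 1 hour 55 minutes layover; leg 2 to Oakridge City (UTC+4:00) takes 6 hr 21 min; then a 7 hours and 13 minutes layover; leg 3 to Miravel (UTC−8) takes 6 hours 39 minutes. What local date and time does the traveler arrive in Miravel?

18:46 on October 3

Convert departure to UTC: 15:40 + 6:00 = 21:40 UTC on Oct 2.
Add 6 hours and 58 minutes leg 1 → 04:38 UTC (Oct 3).
Add 1 hour 55 minutes layover in Nordhavn → 06:33 UTC.
Add 6 hours and 21 minutes leg 2 → 12:54 UTC.
Add 7 hours and 13 minutes layover in Oakridge City → 20:07 UTC.
Add 6 hours 39 minutes leg 3 → 02:46 UTC (Oct 4).
Miravel is UTC−8:00, so local arrival = 02:46 − 8:00 = 18:46 on Oct 3.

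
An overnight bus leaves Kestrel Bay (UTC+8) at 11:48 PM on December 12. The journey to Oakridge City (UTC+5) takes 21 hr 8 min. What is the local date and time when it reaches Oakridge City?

5:56 PM on December 13

Convert departure to UTC: 11:48 PM − 8:00 = 3:48 PM UTC on Dec 12.
Add 21 hours 8 minutes travel time → 12:56 PM UTC (Dec 13).
Oakridge City is UTC+5:00, so local arrival = 12:56 PM + 5:00 = 5:56 PM on Dec 13.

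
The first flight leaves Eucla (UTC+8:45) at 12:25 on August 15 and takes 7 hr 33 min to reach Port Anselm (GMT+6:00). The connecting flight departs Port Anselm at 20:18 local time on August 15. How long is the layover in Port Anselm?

3 hours 5 minutes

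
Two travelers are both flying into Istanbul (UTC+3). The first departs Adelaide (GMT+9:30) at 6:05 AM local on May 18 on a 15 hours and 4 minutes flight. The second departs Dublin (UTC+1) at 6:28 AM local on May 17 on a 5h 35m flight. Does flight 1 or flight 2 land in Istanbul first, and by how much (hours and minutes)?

the second, by 24 hours 36 minutes

Flight 1 in UTC: 6:05 AM − 9:30 = 8:35 PM on May 17.
+15 hours and 4 minutes → arrive 11:39 AM UTC on May 18.
Flight 2 in UTC: 6:28 AM − 1:00 = 5:28 AM on May 17.
+5 hours 35 minutes → arrive 11:03 AM UTC on May 17.
Flight 2 lands earlier by 24 hours 36 minutes.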